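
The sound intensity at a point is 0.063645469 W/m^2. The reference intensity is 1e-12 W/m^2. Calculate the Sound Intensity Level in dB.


Given values:
  I = 0.063645469 W/m^2
  I_ref = 1e-12 W/m^2
Formula: SIL = 10 * log10(I / I_ref)
Compute ratio: I / I_ref = 63645469000
Compute log10: log10(63645469000) = 10.803767
Multiply: SIL = 10 * 10.803767 = 108.04

108.04 dB


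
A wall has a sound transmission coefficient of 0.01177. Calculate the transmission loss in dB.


Given values:
  tau = 0.01177
Formula: TL = 10 * log10(1 / tau)
Compute 1 / tau = 1 / 0.01177 = 84.9618
Compute log10(84.9618) = 1.929224
TL = 10 * 1.929224 = 19.29

19.29 dB


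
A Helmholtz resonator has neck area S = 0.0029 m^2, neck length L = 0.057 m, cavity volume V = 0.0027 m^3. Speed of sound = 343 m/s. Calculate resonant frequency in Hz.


Given values:
  S = 0.0029 m^2, L = 0.057 m, V = 0.0027 m^3, c = 343 m/s
Formula: f = (c / (2*pi)) * sqrt(S / (V * L))
Compute V * L = 0.0027 * 0.057 = 0.0001539
Compute S / (V * L) = 0.0029 / 0.0001539 = 18.8434
Compute sqrt(18.8434) = 4.340899
Compute c / (2*pi) = 343 / 6.283185 = 54.590148
f = 54.590148 * 4.340899 = 236.97

236.97 Hz


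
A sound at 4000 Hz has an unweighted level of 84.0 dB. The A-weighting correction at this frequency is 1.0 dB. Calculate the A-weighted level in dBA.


Given values:
  SPL = 84.0 dB
  A-weighting at 4000 Hz = 1.0 dB
Formula: L_A = SPL + A_weight
L_A = 84.0 + (1.0)
L_A = 85.0

85.0 dBA


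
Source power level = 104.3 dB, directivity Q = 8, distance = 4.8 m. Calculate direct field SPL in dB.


Given values:
  Lw = 104.3 dB, Q = 8, r = 4.8 m
Formula: SPL = Lw + 10 * log10(Q / (4 * pi * r^2))
Compute 4 * pi * r^2 = 4 * pi * 4.8^2 = 289.5292
Compute Q / denom = 8 / 289.5292 = 0.02763106
Compute 10 * log10(0.02763106) = -15.586
SPL = 104.3 + (-15.586) = 88.71

88.71 dB


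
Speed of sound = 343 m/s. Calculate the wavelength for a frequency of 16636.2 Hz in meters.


Given values:
  c = 343 m/s, f = 16636.2 Hz
Formula: lambda = c / f
lambda = 343 / 16636.2
lambda = 0.0206

0.0206 m


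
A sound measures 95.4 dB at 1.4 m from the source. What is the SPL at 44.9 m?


Given values:
  SPL1 = 95.4 dB, r1 = 1.4 m, r2 = 44.9 m
Formula: SPL2 = SPL1 - 20 * log10(r2 / r1)
Compute ratio: r2 / r1 = 44.9 / 1.4 = 32.0714
Compute log10: log10(32.0714) = 1.506118
Compute drop: 20 * 1.506118 = 30.1224
SPL2 = 95.4 - 30.1224 = 65.28

65.28 dB


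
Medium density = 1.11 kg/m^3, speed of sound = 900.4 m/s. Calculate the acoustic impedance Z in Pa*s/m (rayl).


Given values:
  rho = 1.11 kg/m^3
  c = 900.4 m/s
Formula: Z = rho * c
Z = 1.11 * 900.4
Z = 999.44

999.44 rayl


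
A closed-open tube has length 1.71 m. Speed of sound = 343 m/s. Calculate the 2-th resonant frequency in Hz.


Given values:
  Tube type: closed-open, L = 1.71 m, c = 343 m/s, n = 2
Formula: f_n = (2n - 1) * c / (4 * L)
Compute 2n - 1 = 2*2 - 1 = 3
Compute 4 * L = 4 * 1.71 = 6.84
f = 3 * 343 / 6.84
f = 150.44

150.44 Hz


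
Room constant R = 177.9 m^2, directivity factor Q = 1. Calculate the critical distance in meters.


Given values:
  R = 177.9 m^2, Q = 1
Formula: d_c = 0.141 * sqrt(Q * R)
Compute Q * R = 1 * 177.9 = 177.9
Compute sqrt(177.9) = 13.3379
d_c = 0.141 * 13.3379 = 1.881

1.881 m


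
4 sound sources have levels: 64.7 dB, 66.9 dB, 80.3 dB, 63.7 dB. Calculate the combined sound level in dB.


Formula: L_total = 10 * log10( sum(10^(Li/10)) )
  Source 1: 10^(64.7/10) = 2951209.2267
  Source 2: 10^(66.9/10) = 4897788.1937
  Source 3: 10^(80.3/10) = 107151930.5238
  Source 4: 10^(63.7/10) = 2344228.8153
Sum of linear values = 117345156.7595
L_total = 10 * log10(117345156.7595) = 80.69

80.69 dB


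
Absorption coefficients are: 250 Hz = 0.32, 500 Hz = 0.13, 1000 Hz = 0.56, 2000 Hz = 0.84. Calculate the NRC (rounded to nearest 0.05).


Given values:
  a_250 = 0.32, a_500 = 0.13
  a_1000 = 0.56, a_2000 = 0.84
Formula: NRC = (a250 + a500 + a1000 + a2000) / 4
Sum = 0.32 + 0.13 + 0.56 + 0.84 = 1.85
NRC = 1.85 / 4 = 0.4625
Rounded to nearest 0.05: 0.45

0.45


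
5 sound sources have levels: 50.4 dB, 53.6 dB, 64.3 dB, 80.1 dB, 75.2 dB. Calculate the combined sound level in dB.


Formula: L_total = 10 * log10( sum(10^(Li/10)) )
  Source 1: 10^(50.4/10) = 109647.8196
  Source 2: 10^(53.6/10) = 229086.7653
  Source 3: 10^(64.3/10) = 2691534.8039
  Source 4: 10^(80.1/10) = 102329299.2281
  Source 5: 10^(75.2/10) = 33113112.1483
Sum of linear values = 138472680.7652
L_total = 10 * log10(138472680.7652) = 81.41

81.41 dB


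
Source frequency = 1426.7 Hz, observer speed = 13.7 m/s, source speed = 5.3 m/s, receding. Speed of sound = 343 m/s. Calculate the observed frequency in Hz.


Given values:
  f_s = 1426.7 Hz, v_o = 13.7 m/s, v_s = 5.3 m/s
  Direction: receding
Formula: f_o = f_s * (c - v_o) / (c + v_s)
Numerator: c - v_o = 343 - 13.7 = 329.3
Denominator: c + v_s = 343 + 5.3 = 348.3
f_o = 1426.7 * 329.3 / 348.3 = 1348.87

1348.87 Hz


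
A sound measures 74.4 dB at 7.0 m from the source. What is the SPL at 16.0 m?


Given values:
  SPL1 = 74.4 dB, r1 = 7.0 m, r2 = 16.0 m
Formula: SPL2 = SPL1 - 20 * log10(r2 / r1)
Compute ratio: r2 / r1 = 16.0 / 7.0 = 2.2857
Compute log10: log10(2.2857) = 0.359019
Compute drop: 20 * 0.359019 = 7.1804
SPL2 = 74.4 - 7.1804 = 67.22

67.22 dB


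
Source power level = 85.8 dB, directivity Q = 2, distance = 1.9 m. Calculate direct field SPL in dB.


Given values:
  Lw = 85.8 dB, Q = 2, r = 1.9 m
Formula: SPL = Lw + 10 * log10(Q / (4 * pi * r^2))
Compute 4 * pi * r^2 = 4 * pi * 1.9^2 = 45.3646
Compute Q / denom = 2 / 45.3646 = 0.04408724
Compute 10 * log10(0.04408724) = -13.5569
SPL = 85.8 + (-13.5569) = 72.24

72.24 dB


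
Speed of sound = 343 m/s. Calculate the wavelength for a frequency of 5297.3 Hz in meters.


Given values:
  c = 343 m/s, f = 5297.3 Hz
Formula: lambda = c / f
lambda = 343 / 5297.3
lambda = 0.0647

0.0647 m


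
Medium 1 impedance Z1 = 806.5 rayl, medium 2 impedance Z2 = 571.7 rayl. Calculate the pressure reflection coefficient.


Given values:
  Z1 = 806.5 rayl, Z2 = 571.7 rayl
Formula: R = (Z2 - Z1) / (Z2 + Z1)
Numerator: Z2 - Z1 = 571.7 - 806.5 = -234.8
Denominator: Z2 + Z1 = 571.7 + 806.5 = 1378.2
R = -234.8 / 1378.2 = -0.1704

-0.1704


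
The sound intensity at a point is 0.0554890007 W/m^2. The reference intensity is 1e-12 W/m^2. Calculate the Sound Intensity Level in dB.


Given values:
  I = 0.0554890007 W/m^2
  I_ref = 1e-12 W/m^2
Formula: SIL = 10 * log10(I / I_ref)
Compute ratio: I / I_ref = 55489000700
Compute log10: log10(55489000700) = 10.744207
Multiply: SIL = 10 * 10.744207 = 107.44

107.44 dB


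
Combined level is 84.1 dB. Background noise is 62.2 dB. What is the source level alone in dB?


Given values:
  L_total = 84.1 dB, L_bg = 62.2 dB
Formula: L_source = 10 * log10(10^(L_total/10) - 10^(L_bg/10))
Convert to linear:
  10^(84.1/10) = 257039578.2769
  10^(62.2/10) = 1659586.9074
Difference: 257039578.2769 - 1659586.9074 = 255379991.3695
L_source = 10 * log10(255379991.3695) = 84.07

84.07 dB


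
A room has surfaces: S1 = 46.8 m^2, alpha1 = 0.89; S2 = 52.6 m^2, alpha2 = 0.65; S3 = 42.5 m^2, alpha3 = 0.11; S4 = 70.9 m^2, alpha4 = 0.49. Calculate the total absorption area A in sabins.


Given surfaces:
  Surface 1: 46.8 * 0.89 = 41.652
  Surface 2: 52.6 * 0.65 = 34.19
  Surface 3: 42.5 * 0.11 = 4.675
  Surface 4: 70.9 * 0.49 = 34.741
Formula: A = sum(Si * alpha_i)
A = 41.652 + 34.19 + 4.675 + 34.741
A = 115.26

115.26 sabins


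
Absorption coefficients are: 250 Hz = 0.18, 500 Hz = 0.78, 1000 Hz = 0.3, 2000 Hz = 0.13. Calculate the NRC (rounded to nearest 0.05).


Given values:
  a_250 = 0.18, a_500 = 0.78
  a_1000 = 0.3, a_2000 = 0.13
Formula: NRC = (a250 + a500 + a1000 + a2000) / 4
Sum = 0.18 + 0.78 + 0.3 + 0.13 = 1.39
NRC = 1.39 / 4 = 0.3475
Rounded to nearest 0.05: 0.35

0.35


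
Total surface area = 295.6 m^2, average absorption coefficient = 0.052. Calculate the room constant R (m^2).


Given values:
  S = 295.6 m^2, alpha = 0.052
Formula: R = S * alpha / (1 - alpha)
Numerator: 295.6 * 0.052 = 15.3712
Denominator: 1 - 0.052 = 0.948
R = 15.3712 / 0.948 = 16.21

16.21 m^2


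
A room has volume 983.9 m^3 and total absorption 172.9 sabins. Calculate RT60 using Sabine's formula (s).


Given values:
  V = 983.9 m^3
  A = 172.9 sabins
Formula: RT60 = 0.161 * V / A
Numerator: 0.161 * 983.9 = 158.4079
RT60 = 158.4079 / 172.9 = 0.916

0.916 s


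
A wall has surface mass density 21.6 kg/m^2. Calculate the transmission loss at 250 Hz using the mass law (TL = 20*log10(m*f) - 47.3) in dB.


Given values:
  m = 21.6 kg/m^2, f = 250 Hz
Formula: TL = 20 * log10(m * f) - 47.3
Compute m * f = 21.6 * 250 = 5400.0
Compute log10(5400.0) = 3.732394
Compute 20 * 3.732394 = 74.6479
TL = 74.6479 - 47.3 = 27.35

27.35 dB


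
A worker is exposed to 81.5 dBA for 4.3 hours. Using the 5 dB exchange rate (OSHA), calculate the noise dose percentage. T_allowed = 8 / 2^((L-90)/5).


Given values:
  L = 81.5 dBA, T = 4.3 hours
Formula: T_allowed = 8 / 2^((L - 90) / 5)
Compute exponent: (81.5 - 90) / 5 = -1.7
Compute 2^(-1.7) = 0.307786
T_allowed = 8 / 0.307786 = 25.992085 hours
Dose = (T / T_allowed) * 100
Dose = (4.3 / 25.992085) * 100 = 16.54

16.54 %


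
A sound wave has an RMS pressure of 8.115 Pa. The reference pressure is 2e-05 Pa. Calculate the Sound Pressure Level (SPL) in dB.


Given values:
  p = 8.115 Pa
  p_ref = 2e-05 Pa
Formula: SPL = 20 * log10(p / p_ref)
Compute ratio: p / p_ref = 8.115 / 2e-05 = 405750
Compute log10: log10(405750) = 5.608259
Multiply: SPL = 20 * 5.608259 = 112.17

112.17 dB


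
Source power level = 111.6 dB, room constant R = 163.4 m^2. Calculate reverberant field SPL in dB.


Given values:
  Lw = 111.6 dB, R = 163.4 m^2
Formula: SPL = Lw + 10 * log10(4 / R)
Compute 4 / R = 4 / 163.4 = 0.02448
Compute 10 * log10(0.02448) = -16.1119
SPL = 111.6 + (-16.1119) = 95.49

95.49 dB


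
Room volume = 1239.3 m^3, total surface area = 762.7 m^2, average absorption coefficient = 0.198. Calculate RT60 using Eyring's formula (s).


Given values:
  V = 1239.3 m^3, S = 762.7 m^2, alpha = 0.198
Formula: RT60 = 0.161 * V / (-S * ln(1 - alpha))
Compute ln(1 - 0.198) = ln(0.802) = -0.220647
Denominator: -762.7 * -0.220647 = 168.2875
Numerator: 0.161 * 1239.3 = 199.5273
RT60 = 199.5273 / 168.2875 = 1.186

1.186 s


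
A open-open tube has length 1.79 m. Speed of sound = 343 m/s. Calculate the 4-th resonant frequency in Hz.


Given values:
  Tube type: open-open, L = 1.79 m, c = 343 m/s, n = 4
Formula: f_n = n * c / (2 * L)
Compute 2 * L = 2 * 1.79 = 3.58
f = 4 * 343 / 3.58
f = 383.24

383.24 Hz


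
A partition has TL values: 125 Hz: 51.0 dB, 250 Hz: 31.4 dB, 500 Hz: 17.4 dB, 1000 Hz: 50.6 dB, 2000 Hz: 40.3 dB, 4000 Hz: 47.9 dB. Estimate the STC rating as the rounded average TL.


Given TL values at each frequency:
  125 Hz: 51.0 dB
  250 Hz: 31.4 dB
  500 Hz: 17.4 dB
  1000 Hz: 50.6 dB
  2000 Hz: 40.3 dB
  4000 Hz: 47.9 dB
Formula: STC ~ round(average of TL values)
Sum = 51.0 + 31.4 + 17.4 + 50.6 + 40.3 + 47.9 = 238.6
Average = 238.6 / 6 = 39.77
Rounded: 40

40


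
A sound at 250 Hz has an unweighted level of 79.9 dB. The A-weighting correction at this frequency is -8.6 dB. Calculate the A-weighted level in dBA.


Given values:
  SPL = 79.9 dB
  A-weighting at 250 Hz = -8.6 dB
Formula: L_A = SPL + A_weight
L_A = 79.9 + (-8.6)
L_A = 71.3

71.3 dBA


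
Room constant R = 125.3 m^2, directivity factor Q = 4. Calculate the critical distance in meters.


Given values:
  R = 125.3 m^2, Q = 4
Formula: d_c = 0.141 * sqrt(Q * R)
Compute Q * R = 4 * 125.3 = 501.2
Compute sqrt(501.2) = 22.3875
d_c = 0.141 * 22.3875 = 3.157

3.157 m


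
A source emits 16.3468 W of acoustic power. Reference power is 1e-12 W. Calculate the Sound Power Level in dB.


Given values:
  W = 16.3468 W
  W_ref = 1e-12 W
Formula: SWL = 10 * log10(W / W_ref)
Compute ratio: W / W_ref = 16346800000000
Compute log10: log10(16346800000000) = 13.213433
Multiply: SWL = 10 * 13.213433 = 132.13

132.13 dB


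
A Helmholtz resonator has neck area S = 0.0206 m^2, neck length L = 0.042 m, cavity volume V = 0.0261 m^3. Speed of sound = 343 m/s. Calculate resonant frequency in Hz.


Given values:
  S = 0.0206 m^2, L = 0.042 m, V = 0.0261 m^3, c = 343 m/s
Formula: f = (c / (2*pi)) * sqrt(S / (V * L))
Compute V * L = 0.0261 * 0.042 = 0.0010962
Compute S / (V * L) = 0.0206 / 0.0010962 = 18.7922
Compute sqrt(18.7922) = 4.334997
Compute c / (2*pi) = 343 / 6.283185 = 54.590148
f = 54.590148 * 4.334997 = 236.65

236.65 Hz


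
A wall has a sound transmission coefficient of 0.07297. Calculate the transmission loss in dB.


Given values:
  tau = 0.07297
Formula: TL = 10 * log10(1 / tau)
Compute 1 / tau = 1 / 0.07297 = 13.7043
Compute log10(13.7043) = 1.136857
TL = 10 * 1.136857 = 11.37

11.37 dB


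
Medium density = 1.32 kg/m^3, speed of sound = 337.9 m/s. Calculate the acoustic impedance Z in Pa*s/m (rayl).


Given values:
  rho = 1.32 kg/m^3
  c = 337.9 m/s
Formula: Z = rho * c
Z = 1.32 * 337.9
Z = 446.03

446.03 rayl


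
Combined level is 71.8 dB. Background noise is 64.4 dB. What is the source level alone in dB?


Given values:
  L_total = 71.8 dB, L_bg = 64.4 dB
Formula: L_source = 10 * log10(10^(L_total/10) - 10^(L_bg/10))
Convert to linear:
  10^(71.8/10) = 15135612.4844
  10^(64.4/10) = 2754228.7033
Difference: 15135612.4844 - 2754228.7033 = 12381383.7811
L_source = 10 * log10(12381383.7811) = 70.93

70.93 dB


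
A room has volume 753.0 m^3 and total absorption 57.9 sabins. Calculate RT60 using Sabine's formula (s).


Given values:
  V = 753.0 m^3
  A = 57.9 sabins
Formula: RT60 = 0.161 * V / A
Numerator: 0.161 * 753.0 = 121.233
RT60 = 121.233 / 57.9 = 2.094

2.094 s


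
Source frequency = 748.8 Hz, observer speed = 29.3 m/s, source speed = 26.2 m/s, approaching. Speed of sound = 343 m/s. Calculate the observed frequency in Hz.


Given values:
  f_s = 748.8 Hz, v_o = 29.3 m/s, v_s = 26.2 m/s
  Direction: approaching
Formula: f_o = f_s * (c + v_o) / (c - v_s)
Numerator: c + v_o = 343 + 29.3 = 372.3
Denominator: c - v_s = 343 - 26.2 = 316.8
f_o = 748.8 * 372.3 / 316.8 = 879.98

879.98 Hz


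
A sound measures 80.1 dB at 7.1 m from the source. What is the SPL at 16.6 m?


Given values:
  SPL1 = 80.1 dB, r1 = 7.1 m, r2 = 16.6 m
Formula: SPL2 = SPL1 - 20 * log10(r2 / r1)
Compute ratio: r2 / r1 = 16.6 / 7.1 = 2.338
Compute log10: log10(2.338) = 0.368845
Compute drop: 20 * 0.368845 = 7.3769
SPL2 = 80.1 - 7.3769 = 72.72

72.72 dB


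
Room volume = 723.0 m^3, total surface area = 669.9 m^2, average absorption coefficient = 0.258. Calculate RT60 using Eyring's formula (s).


Given values:
  V = 723.0 m^3, S = 669.9 m^2, alpha = 0.258
Formula: RT60 = 0.161 * V / (-S * ln(1 - alpha))
Compute ln(1 - 0.258) = ln(0.742) = -0.298406
Denominator: -669.9 * -0.298406 = 199.9022
Numerator: 0.161 * 723.0 = 116.403
RT60 = 116.403 / 199.9022 = 0.582

0.582 s


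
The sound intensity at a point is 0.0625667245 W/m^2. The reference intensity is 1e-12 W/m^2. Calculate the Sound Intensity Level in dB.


Given values:
  I = 0.0625667245 W/m^2
  I_ref = 1e-12 W/m^2
Formula: SIL = 10 * log10(I / I_ref)
Compute ratio: I / I_ref = 62566724500
Compute log10: log10(62566724500) = 10.796343
Multiply: SIL = 10 * 10.796343 = 107.96

107.96 dB


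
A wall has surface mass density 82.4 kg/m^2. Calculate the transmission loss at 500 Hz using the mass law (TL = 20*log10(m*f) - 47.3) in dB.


Given values:
  m = 82.4 kg/m^2, f = 500 Hz
Formula: TL = 20 * log10(m * f) - 47.3
Compute m * f = 82.4 * 500 = 41200.0
Compute log10(41200.0) = 4.614897
Compute 20 * 4.614897 = 92.2979
TL = 92.2979 - 47.3 = 45.0

45.0 dB


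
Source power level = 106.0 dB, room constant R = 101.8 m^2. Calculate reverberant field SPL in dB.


Given values:
  Lw = 106.0 dB, R = 101.8 m^2
Formula: SPL = Lw + 10 * log10(4 / R)
Compute 4 / R = 4 / 101.8 = 0.039293
Compute 10 * log10(0.039293) = -14.0568
SPL = 106.0 + (-14.0568) = 91.94

91.94 dB


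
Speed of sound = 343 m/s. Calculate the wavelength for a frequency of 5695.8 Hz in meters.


Given values:
  c = 343 m/s, f = 5695.8 Hz
Formula: lambda = c / f
lambda = 343 / 5695.8
lambda = 0.0602

0.0602 m


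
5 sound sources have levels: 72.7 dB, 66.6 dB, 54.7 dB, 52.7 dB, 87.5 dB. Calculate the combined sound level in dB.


Formula: L_total = 10 * log10( sum(10^(Li/10)) )
  Source 1: 10^(72.7/10) = 18620871.3666
  Source 2: 10^(66.6/10) = 4570881.8961
  Source 3: 10^(54.7/10) = 295120.9227
  Source 4: 10^(52.7/10) = 186208.7137
  Source 5: 10^(87.5/10) = 562341325.1903
Sum of linear values = 586014408.0894
L_total = 10 * log10(586014408.0894) = 87.68

87.68 dB


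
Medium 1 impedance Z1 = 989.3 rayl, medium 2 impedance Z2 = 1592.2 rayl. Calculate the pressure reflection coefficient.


Given values:
  Z1 = 989.3 rayl, Z2 = 1592.2 rayl
Formula: R = (Z2 - Z1) / (Z2 + Z1)
Numerator: Z2 - Z1 = 1592.2 - 989.3 = 602.9
Denominator: Z2 + Z1 = 1592.2 + 989.3 = 2581.5
R = 602.9 / 2581.5 = 0.2335

0.2335


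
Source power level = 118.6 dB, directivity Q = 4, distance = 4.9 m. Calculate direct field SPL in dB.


Given values:
  Lw = 118.6 dB, Q = 4, r = 4.9 m
Formula: SPL = Lw + 10 * log10(Q / (4 * pi * r^2))
Compute 4 * pi * r^2 = 4 * pi * 4.9^2 = 301.7186
Compute Q / denom = 4 / 301.7186 = 0.01325739
Compute 10 * log10(0.01325739) = -18.7754
SPL = 118.6 + (-18.7754) = 99.82

99.82 dB


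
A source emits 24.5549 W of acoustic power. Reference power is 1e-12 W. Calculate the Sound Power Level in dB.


Given values:
  W = 24.5549 W
  W_ref = 1e-12 W
Formula: SWL = 10 * log10(W / W_ref)
Compute ratio: W / W_ref = 24554900000000
Compute log10: log10(24554900000000) = 13.390138
Multiply: SWL = 10 * 13.390138 = 133.9

133.9 dB


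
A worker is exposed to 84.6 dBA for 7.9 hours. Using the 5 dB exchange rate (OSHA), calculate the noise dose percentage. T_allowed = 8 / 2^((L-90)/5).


Given values:
  L = 84.6 dBA, T = 7.9 hours
Formula: T_allowed = 8 / 2^((L - 90) / 5)
Compute exponent: (84.6 - 90) / 5 = -1.08
Compute 2^(-1.08) = 0.473029
T_allowed = 8 / 0.473029 = 16.912282 hours
Dose = (T / T_allowed) * 100
Dose = (7.9 / 16.912282) * 100 = 46.71

46.71 %


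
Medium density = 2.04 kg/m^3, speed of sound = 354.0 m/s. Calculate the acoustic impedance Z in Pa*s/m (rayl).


Given values:
  rho = 2.04 kg/m^3
  c = 354.0 m/s
Formula: Z = rho * c
Z = 2.04 * 354.0
Z = 722.16

722.16 rayl


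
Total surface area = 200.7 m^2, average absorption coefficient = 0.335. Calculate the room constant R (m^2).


Given values:
  S = 200.7 m^2, alpha = 0.335
Formula: R = S * alpha / (1 - alpha)
Numerator: 200.7 * 0.335 = 67.2345
Denominator: 1 - 0.335 = 0.665
R = 67.2345 / 0.665 = 101.1

101.1 m^2


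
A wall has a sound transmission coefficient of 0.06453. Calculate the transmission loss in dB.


Given values:
  tau = 0.06453
Formula: TL = 10 * log10(1 / tau)
Compute 1 / tau = 1 / 0.06453 = 15.4967
Compute log10(15.4967) = 1.190239
TL = 10 * 1.190239 = 11.9

11.9 dB


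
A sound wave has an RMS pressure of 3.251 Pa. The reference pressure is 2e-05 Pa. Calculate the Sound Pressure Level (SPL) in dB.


Given values:
  p = 3.251 Pa
  p_ref = 2e-05 Pa
Formula: SPL = 20 * log10(p / p_ref)
Compute ratio: p / p_ref = 3.251 / 2e-05 = 162550
Compute log10: log10(162550) = 5.210987
Multiply: SPL = 20 * 5.210987 = 104.22

104.22 dB


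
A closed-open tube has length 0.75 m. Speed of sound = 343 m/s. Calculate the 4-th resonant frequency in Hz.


Given values:
  Tube type: closed-open, L = 0.75 m, c = 343 m/s, n = 4
Formula: f_n = (2n - 1) * c / (4 * L)
Compute 2n - 1 = 2*4 - 1 = 7
Compute 4 * L = 4 * 0.75 = 3.0
f = 7 * 343 / 3.0
f = 800.33

800.33 Hz


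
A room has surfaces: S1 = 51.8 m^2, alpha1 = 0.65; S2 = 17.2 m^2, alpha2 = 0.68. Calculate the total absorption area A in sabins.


Given surfaces:
  Surface 1: 51.8 * 0.65 = 33.67
  Surface 2: 17.2 * 0.68 = 11.696
Formula: A = sum(Si * alpha_i)
A = 33.67 + 11.696
A = 45.37

45.37 sabins


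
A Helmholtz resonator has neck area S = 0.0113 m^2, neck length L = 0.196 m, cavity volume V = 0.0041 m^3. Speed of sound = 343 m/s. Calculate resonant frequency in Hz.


Given values:
  S = 0.0113 m^2, L = 0.196 m, V = 0.0041 m^3, c = 343 m/s
Formula: f = (c / (2*pi)) * sqrt(S / (V * L))
Compute V * L = 0.0041 * 0.196 = 0.0008036
Compute S / (V * L) = 0.0113 / 0.0008036 = 14.0617
Compute sqrt(14.0617) = 3.749893
Compute c / (2*pi) = 343 / 6.283185 = 54.590148
f = 54.590148 * 3.749893 = 204.71

204.71 Hz


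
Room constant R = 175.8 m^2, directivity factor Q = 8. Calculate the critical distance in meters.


Given values:
  R = 175.8 m^2, Q = 8
Formula: d_c = 0.141 * sqrt(Q * R)
Compute Q * R = 8 * 175.8 = 1406.4
Compute sqrt(1406.4) = 37.502
d_c = 0.141 * 37.502 = 5.288

5.288 m


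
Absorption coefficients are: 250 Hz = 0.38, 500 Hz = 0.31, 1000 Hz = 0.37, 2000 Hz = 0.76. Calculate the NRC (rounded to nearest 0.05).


Given values:
  a_250 = 0.38, a_500 = 0.31
  a_1000 = 0.37, a_2000 = 0.76
Formula: NRC = (a250 + a500 + a1000 + a2000) / 4
Sum = 0.38 + 0.31 + 0.37 + 0.76 = 1.82
NRC = 1.82 / 4 = 0.455
Rounded to nearest 0.05: 0.45

0.45


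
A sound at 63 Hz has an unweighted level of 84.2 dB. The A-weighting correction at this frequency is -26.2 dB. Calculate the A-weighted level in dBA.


Given values:
  SPL = 84.2 dB
  A-weighting at 63 Hz = -26.2 dB
Formula: L_A = SPL + A_weight
L_A = 84.2 + (-26.2)
L_A = 58.0

58.0 dBA


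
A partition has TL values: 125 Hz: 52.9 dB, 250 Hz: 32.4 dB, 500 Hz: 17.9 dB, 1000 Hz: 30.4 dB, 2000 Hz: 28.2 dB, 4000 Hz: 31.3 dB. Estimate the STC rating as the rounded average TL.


Given TL values at each frequency:
  125 Hz: 52.9 dB
  250 Hz: 32.4 dB
  500 Hz: 17.9 dB
  1000 Hz: 30.4 dB
  2000 Hz: 28.2 dB
  4000 Hz: 31.3 dB
Formula: STC ~ round(average of TL values)
Sum = 52.9 + 32.4 + 17.9 + 30.4 + 28.2 + 31.3 = 193.1
Average = 193.1 / 6 = 32.18
Rounded: 32

32


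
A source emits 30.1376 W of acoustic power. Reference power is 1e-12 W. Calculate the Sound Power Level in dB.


Given values:
  W = 30.1376 W
  W_ref = 1e-12 W
Formula: SWL = 10 * log10(W / W_ref)
Compute ratio: W / W_ref = 30137600000000
Compute log10: log10(30137600000000) = 13.479109
Multiply: SWL = 10 * 13.479109 = 134.79

134.79 dB


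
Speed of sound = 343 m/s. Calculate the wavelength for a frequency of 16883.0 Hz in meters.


Given values:
  c = 343 m/s, f = 16883.0 Hz
Formula: lambda = c / f
lambda = 343 / 16883.0
lambda = 0.0203

0.0203 m


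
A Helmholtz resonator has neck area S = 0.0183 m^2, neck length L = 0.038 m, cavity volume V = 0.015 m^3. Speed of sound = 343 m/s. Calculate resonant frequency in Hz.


Given values:
  S = 0.0183 m^2, L = 0.038 m, V = 0.015 m^3, c = 343 m/s
Formula: f = (c / (2*pi)) * sqrt(S / (V * L))
Compute V * L = 0.015 * 0.038 = 0.00057
Compute S / (V * L) = 0.0183 / 0.00057 = 32.1053
Compute sqrt(32.1053) = 5.666154
Compute c / (2*pi) = 343 / 6.283185 = 54.590148
f = 54.590148 * 5.666154 = 309.32

309.32 Hz


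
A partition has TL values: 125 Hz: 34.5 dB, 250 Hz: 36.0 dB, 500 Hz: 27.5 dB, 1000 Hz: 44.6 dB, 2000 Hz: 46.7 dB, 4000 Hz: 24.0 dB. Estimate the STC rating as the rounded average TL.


Given TL values at each frequency:
  125 Hz: 34.5 dB
  250 Hz: 36.0 dB
  500 Hz: 27.5 dB
  1000 Hz: 44.6 dB
  2000 Hz: 46.7 dB
  4000 Hz: 24.0 dB
Formula: STC ~ round(average of TL values)
Sum = 34.5 + 36.0 + 27.5 + 44.6 + 46.7 + 24.0 = 213.3
Average = 213.3 / 6 = 35.55
Rounded: 36

36


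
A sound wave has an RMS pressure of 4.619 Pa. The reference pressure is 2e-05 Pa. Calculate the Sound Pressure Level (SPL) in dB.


Given values:
  p = 4.619 Pa
  p_ref = 2e-05 Pa
Formula: SPL = 20 * log10(p / p_ref)
Compute ratio: p / p_ref = 4.619 / 2e-05 = 230950
Compute log10: log10(230950) = 5.363518
Multiply: SPL = 20 * 5.363518 = 107.27

107.27 dB


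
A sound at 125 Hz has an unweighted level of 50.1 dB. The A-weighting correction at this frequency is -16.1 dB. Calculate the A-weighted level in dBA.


Given values:
  SPL = 50.1 dB
  A-weighting at 125 Hz = -16.1 dB
Formula: L_A = SPL + A_weight
L_A = 50.1 + (-16.1)
L_A = 34.0

34.0 dBA


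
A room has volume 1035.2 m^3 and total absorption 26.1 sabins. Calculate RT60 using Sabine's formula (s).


Given values:
  V = 1035.2 m^3
  A = 26.1 sabins
Formula: RT60 = 0.161 * V / A
Numerator: 0.161 * 1035.2 = 166.6672
RT60 = 166.6672 / 26.1 = 6.386

6.386 s


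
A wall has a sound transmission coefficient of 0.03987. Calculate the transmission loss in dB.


Given values:
  tau = 0.03987
Formula: TL = 10 * log10(1 / tau)
Compute 1 / tau = 1 / 0.03987 = 25.0815
Compute log10(25.0815) = 1.399354
TL = 10 * 1.399354 = 13.99

13.99 dB


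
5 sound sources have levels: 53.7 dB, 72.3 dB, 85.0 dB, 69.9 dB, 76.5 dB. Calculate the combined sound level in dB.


Formula: L_total = 10 * log10( sum(10^(Li/10)) )
  Source 1: 10^(53.7/10) = 234422.8815
  Source 2: 10^(72.3/10) = 16982436.5246
  Source 3: 10^(85.0/10) = 316227766.0168
  Source 4: 10^(69.9/10) = 9772372.2096
  Source 5: 10^(76.5/10) = 44668359.2151
Sum of linear values = 387885356.8476
L_total = 10 * log10(387885356.8476) = 85.89

85.89 dB


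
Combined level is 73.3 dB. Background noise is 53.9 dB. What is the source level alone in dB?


Given values:
  L_total = 73.3 dB, L_bg = 53.9 dB
Formula: L_source = 10 * log10(10^(L_total/10) - 10^(L_bg/10))
Convert to linear:
  10^(73.3/10) = 21379620.895
  10^(53.9/10) = 245470.8916
Difference: 21379620.895 - 245470.8916 = 21134150.0034
L_source = 10 * log10(21134150.0034) = 73.25

73.25 dB


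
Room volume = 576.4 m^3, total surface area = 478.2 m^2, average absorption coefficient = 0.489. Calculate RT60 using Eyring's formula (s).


Given values:
  V = 576.4 m^3, S = 478.2 m^2, alpha = 0.489
Formula: RT60 = 0.161 * V / (-S * ln(1 - alpha))
Compute ln(1 - 0.489) = ln(0.511) = -0.671386
Denominator: -478.2 * -0.671386 = 321.0568
Numerator: 0.161 * 576.4 = 92.8004
RT60 = 92.8004 / 321.0568 = 0.289

0.289 s


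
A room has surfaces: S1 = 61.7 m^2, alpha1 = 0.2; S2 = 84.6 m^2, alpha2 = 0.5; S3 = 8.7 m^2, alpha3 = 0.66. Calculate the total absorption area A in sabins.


Given surfaces:
  Surface 1: 61.7 * 0.2 = 12.34
  Surface 2: 84.6 * 0.5 = 42.3
  Surface 3: 8.7 * 0.66 = 5.742
Formula: A = sum(Si * alpha_i)
A = 12.34 + 42.3 + 5.742
A = 60.38

60.38 sabins


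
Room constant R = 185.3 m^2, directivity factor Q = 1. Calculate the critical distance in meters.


Given values:
  R = 185.3 m^2, Q = 1
Formula: d_c = 0.141 * sqrt(Q * R)
Compute Q * R = 1 * 185.3 = 185.3
Compute sqrt(185.3) = 13.6125
d_c = 0.141 * 13.6125 = 1.919

1.919 m


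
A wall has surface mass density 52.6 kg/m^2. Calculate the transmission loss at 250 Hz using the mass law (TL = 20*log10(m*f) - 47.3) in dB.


Given values:
  m = 52.6 kg/m^2, f = 250 Hz
Formula: TL = 20 * log10(m * f) - 47.3
Compute m * f = 52.6 * 250 = 13150.0
Compute log10(13150.0) = 4.118926
Compute 20 * 4.118926 = 82.3785
TL = 82.3785 - 47.3 = 35.08

35.08 dB


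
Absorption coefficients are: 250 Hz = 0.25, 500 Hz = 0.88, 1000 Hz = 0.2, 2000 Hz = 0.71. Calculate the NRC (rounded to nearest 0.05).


Given values:
  a_250 = 0.25, a_500 = 0.88
  a_1000 = 0.2, a_2000 = 0.71
Formula: NRC = (a250 + a500 + a1000 + a2000) / 4
Sum = 0.25 + 0.88 + 0.2 + 0.71 = 2.04
NRC = 2.04 / 4 = 0.51
Rounded to nearest 0.05: 0.5

0.5


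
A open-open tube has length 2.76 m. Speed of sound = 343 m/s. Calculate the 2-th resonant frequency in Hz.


Given values:
  Tube type: open-open, L = 2.76 m, c = 343 m/s, n = 2
Formula: f_n = n * c / (2 * L)
Compute 2 * L = 2 * 2.76 = 5.52
f = 2 * 343 / 5.52
f = 124.28

124.28 Hz


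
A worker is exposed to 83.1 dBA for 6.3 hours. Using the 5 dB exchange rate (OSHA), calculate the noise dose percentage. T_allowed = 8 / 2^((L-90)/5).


Given values:
  L = 83.1 dBA, T = 6.3 hours
Formula: T_allowed = 8 / 2^((L - 90) / 5)
Compute exponent: (83.1 - 90) / 5 = -1.38
Compute 2^(-1.38) = 0.384219
T_allowed = 8 / 0.384219 = 20.821459 hours
Dose = (T / T_allowed) * 100
Dose = (6.3 / 20.821459) * 100 = 30.26

30.26 %


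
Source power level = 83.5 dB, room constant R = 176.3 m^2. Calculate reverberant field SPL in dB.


Given values:
  Lw = 83.5 dB, R = 176.3 m^2
Formula: SPL = Lw + 10 * log10(4 / R)
Compute 4 / R = 4 / 176.3 = 0.022689
Compute 10 * log10(0.022689) = -16.4418
SPL = 83.5 + (-16.4418) = 67.06

67.06 dB


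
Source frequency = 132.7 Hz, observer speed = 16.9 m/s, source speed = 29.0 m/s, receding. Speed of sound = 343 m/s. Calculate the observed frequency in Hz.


Given values:
  f_s = 132.7 Hz, v_o = 16.9 m/s, v_s = 29.0 m/s
  Direction: receding
Formula: f_o = f_s * (c - v_o) / (c + v_s)
Numerator: c - v_o = 343 - 16.9 = 326.1
Denominator: c + v_s = 343 + 29.0 = 372.0
f_o = 132.7 * 326.1 / 372.0 = 116.33

116.33 Hz


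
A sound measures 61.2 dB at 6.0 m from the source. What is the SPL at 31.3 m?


Given values:
  SPL1 = 61.2 dB, r1 = 6.0 m, r2 = 31.3 m
Formula: SPL2 = SPL1 - 20 * log10(r2 / r1)
Compute ratio: r2 / r1 = 31.3 / 6.0 = 5.2167
Compute log10: log10(5.2167) = 0.717396
Compute drop: 20 * 0.717396 = 14.3479
SPL2 = 61.2 - 14.3479 = 46.85

46.85 dB


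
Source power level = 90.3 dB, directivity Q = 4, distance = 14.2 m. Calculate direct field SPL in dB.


Given values:
  Lw = 90.3 dB, Q = 4, r = 14.2 m
Formula: SPL = Lw + 10 * log10(Q / (4 * pi * r^2))
Compute 4 * pi * r^2 = 4 * pi * 14.2^2 = 2533.883
Compute Q / denom = 4 / 2533.883 = 0.0015786
Compute 10 * log10(0.0015786) = -28.0173
SPL = 90.3 + (-28.0173) = 62.28

62.28 dB


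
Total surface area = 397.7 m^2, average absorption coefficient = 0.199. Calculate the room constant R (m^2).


Given values:
  S = 397.7 m^2, alpha = 0.199
Formula: R = S * alpha / (1 - alpha)
Numerator: 397.7 * 0.199 = 79.1423
Denominator: 1 - 0.199 = 0.801
R = 79.1423 / 0.801 = 98.8

98.8 m^2


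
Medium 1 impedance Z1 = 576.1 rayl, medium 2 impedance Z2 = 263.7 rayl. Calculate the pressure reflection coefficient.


Given values:
  Z1 = 576.1 rayl, Z2 = 263.7 rayl
Formula: R = (Z2 - Z1) / (Z2 + Z1)
Numerator: Z2 - Z1 = 263.7 - 576.1 = -312.4
Denominator: Z2 + Z1 = 263.7 + 576.1 = 839.8
R = -312.4 / 839.8 = -0.372

-0.372


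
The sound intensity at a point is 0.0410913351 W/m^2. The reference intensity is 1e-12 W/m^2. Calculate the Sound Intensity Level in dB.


Given values:
  I = 0.0410913351 W/m^2
  I_ref = 1e-12 W/m^2
Formula: SIL = 10 * log10(I / I_ref)
Compute ratio: I / I_ref = 41091335100
Compute log10: log10(41091335100) = 10.61375
Multiply: SIL = 10 * 10.61375 = 106.14

106.14 dB


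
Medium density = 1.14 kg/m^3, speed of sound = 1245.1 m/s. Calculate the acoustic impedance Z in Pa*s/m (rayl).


Given values:
  rho = 1.14 kg/m^3
  c = 1245.1 m/s
Formula: Z = rho * c
Z = 1.14 * 1245.1
Z = 1419.41

1419.41 rayl


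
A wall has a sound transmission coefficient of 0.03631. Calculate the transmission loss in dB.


Given values:
  tau = 0.03631
Formula: TL = 10 * log10(1 / tau)
Compute 1 / tau = 1 / 0.03631 = 27.5406
Compute log10(27.5406) = 1.439973
TL = 10 * 1.439973 = 14.4

14.4 dB


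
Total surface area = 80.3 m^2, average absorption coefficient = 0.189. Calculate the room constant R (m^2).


Given values:
  S = 80.3 m^2, alpha = 0.189
Formula: R = S * alpha / (1 - alpha)
Numerator: 80.3 * 0.189 = 15.1767
Denominator: 1 - 0.189 = 0.811
R = 15.1767 / 0.811 = 18.71

18.71 m^2


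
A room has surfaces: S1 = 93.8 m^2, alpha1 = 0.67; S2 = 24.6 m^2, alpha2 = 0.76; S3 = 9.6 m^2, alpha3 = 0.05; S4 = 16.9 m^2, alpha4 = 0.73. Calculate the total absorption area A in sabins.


Given surfaces:
  Surface 1: 93.8 * 0.67 = 62.846
  Surface 2: 24.6 * 0.76 = 18.696
  Surface 3: 9.6 * 0.05 = 0.48
  Surface 4: 16.9 * 0.73 = 12.337
Formula: A = sum(Si * alpha_i)
A = 62.846 + 18.696 + 0.48 + 12.337
A = 94.36

94.36 sabins


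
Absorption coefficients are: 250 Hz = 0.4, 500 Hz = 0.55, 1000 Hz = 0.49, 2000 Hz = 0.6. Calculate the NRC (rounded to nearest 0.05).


Given values:
  a_250 = 0.4, a_500 = 0.55
  a_1000 = 0.49, a_2000 = 0.6
Formula: NRC = (a250 + a500 + a1000 + a2000) / 4
Sum = 0.4 + 0.55 + 0.49 + 0.6 = 2.04
NRC = 2.04 / 4 = 0.51
Rounded to nearest 0.05: 0.5

0.5


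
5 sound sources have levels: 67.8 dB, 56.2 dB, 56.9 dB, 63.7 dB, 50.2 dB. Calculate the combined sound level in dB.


Formula: L_total = 10 * log10( sum(10^(Li/10)) )
  Source 1: 10^(67.8/10) = 6025595.8607
  Source 2: 10^(56.2/10) = 416869.3835
  Source 3: 10^(56.9/10) = 489778.8194
  Source 4: 10^(63.7/10) = 2344228.8153
  Source 5: 10^(50.2/10) = 104712.8548
Sum of linear values = 9381185.7337
L_total = 10 * log10(9381185.7337) = 69.72

69.72 dB


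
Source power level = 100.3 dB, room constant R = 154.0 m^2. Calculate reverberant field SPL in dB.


Given values:
  Lw = 100.3 dB, R = 154.0 m^2
Formula: SPL = Lw + 10 * log10(4 / R)
Compute 4 / R = 4 / 154.0 = 0.025974
Compute 10 * log10(0.025974) = -15.8546
SPL = 100.3 + (-15.8546) = 84.45

84.45 dB


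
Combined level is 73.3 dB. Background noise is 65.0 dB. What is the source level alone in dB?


Given values:
  L_total = 73.3 dB, L_bg = 65.0 dB
Formula: L_source = 10 * log10(10^(L_total/10) - 10^(L_bg/10))
Convert to linear:
  10^(73.3/10) = 21379620.895
  10^(65.0/10) = 3162277.6602
Difference: 21379620.895 - 3162277.6602 = 18217343.2348
L_source = 10 * log10(18217343.2348) = 72.6

72.6 dB


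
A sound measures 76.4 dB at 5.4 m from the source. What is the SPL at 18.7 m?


Given values:
  SPL1 = 76.4 dB, r1 = 5.4 m, r2 = 18.7 m
Formula: SPL2 = SPL1 - 20 * log10(r2 / r1)
Compute ratio: r2 / r1 = 18.7 / 5.4 = 3.463
Compute log10: log10(3.463) = 0.539452
Compute drop: 20 * 0.539452 = 10.789
SPL2 = 76.4 - 10.789 = 65.61

65.61 dB


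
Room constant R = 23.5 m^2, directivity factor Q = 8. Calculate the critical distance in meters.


Given values:
  R = 23.5 m^2, Q = 8
Formula: d_c = 0.141 * sqrt(Q * R)
Compute Q * R = 8 * 23.5 = 188.0
Compute sqrt(188.0) = 13.7113
d_c = 0.141 * 13.7113 = 1.933

1.933 m


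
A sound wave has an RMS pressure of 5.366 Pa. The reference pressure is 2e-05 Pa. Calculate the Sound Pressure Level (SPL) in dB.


Given values:
  p = 5.366 Pa
  p_ref = 2e-05 Pa
Formula: SPL = 20 * log10(p / p_ref)
Compute ratio: p / p_ref = 5.366 / 2e-05 = 268300
Compute log10: log10(268300) = 5.428621
Multiply: SPL = 20 * 5.428621 = 108.57

108.57 dB


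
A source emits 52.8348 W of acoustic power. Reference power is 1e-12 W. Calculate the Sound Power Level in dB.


Given values:
  W = 52.8348 W
  W_ref = 1e-12 W
Formula: SWL = 10 * log10(W / W_ref)
Compute ratio: W / W_ref = 52834800000000
Compute log10: log10(52834800000000) = 13.72292
Multiply: SWL = 10 * 13.72292 = 137.23

137.23 dB


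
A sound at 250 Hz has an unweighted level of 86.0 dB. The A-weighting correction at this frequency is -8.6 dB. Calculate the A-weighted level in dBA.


Given values:
  SPL = 86.0 dB
  A-weighting at 250 Hz = -8.6 dB
Formula: L_A = SPL + A_weight
L_A = 86.0 + (-8.6)
L_A = 77.4

77.4 dBA


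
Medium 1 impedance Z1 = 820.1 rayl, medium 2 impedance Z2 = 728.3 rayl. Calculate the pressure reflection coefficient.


Given values:
  Z1 = 820.1 rayl, Z2 = 728.3 rayl
Formula: R = (Z2 - Z1) / (Z2 + Z1)
Numerator: Z2 - Z1 = 728.3 - 820.1 = -91.8
Denominator: Z2 + Z1 = 728.3 + 820.1 = 1548.4
R = -91.8 / 1548.4 = -0.0593

-0.0593


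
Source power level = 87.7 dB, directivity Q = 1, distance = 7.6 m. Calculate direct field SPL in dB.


Given values:
  Lw = 87.7 dB, Q = 1, r = 7.6 m
Formula: SPL = Lw + 10 * log10(Q / (4 * pi * r^2))
Compute 4 * pi * r^2 = 4 * pi * 7.6^2 = 725.8336
Compute Q / denom = 1 / 725.8336 = 0.00137773
Compute 10 * log10(0.00137773) = -28.6084
SPL = 87.7 + (-28.6084) = 59.09

59.09 dB


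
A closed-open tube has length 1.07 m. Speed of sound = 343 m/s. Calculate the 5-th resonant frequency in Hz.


Given values:
  Tube type: closed-open, L = 1.07 m, c = 343 m/s, n = 5
Formula: f_n = (2n - 1) * c / (4 * L)
Compute 2n - 1 = 2*5 - 1 = 9
Compute 4 * L = 4 * 1.07 = 4.28
f = 9 * 343 / 4.28
f = 721.26

721.26 Hz


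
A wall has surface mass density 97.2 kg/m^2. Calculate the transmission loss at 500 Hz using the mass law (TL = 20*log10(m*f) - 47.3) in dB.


Given values:
  m = 97.2 kg/m^2, f = 500 Hz
Formula: TL = 20 * log10(m * f) - 47.3
Compute m * f = 97.2 * 500 = 48600.0
Compute log10(48600.0) = 4.686636
Compute 20 * 4.686636 = 93.7327
TL = 93.7327 - 47.3 = 46.43

46.43 dB


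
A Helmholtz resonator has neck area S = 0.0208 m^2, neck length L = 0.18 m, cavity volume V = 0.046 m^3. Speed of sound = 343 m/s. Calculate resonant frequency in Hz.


Given values:
  S = 0.0208 m^2, L = 0.18 m, V = 0.046 m^3, c = 343 m/s
Formula: f = (c / (2*pi)) * sqrt(S / (V * L))
Compute V * L = 0.046 * 0.18 = 0.00828
Compute S / (V * L) = 0.0208 / 0.00828 = 2.5121
Compute sqrt(2.5121) = 1.584961
Compute c / (2*pi) = 343 / 6.283185 = 54.590148
f = 54.590148 * 1.584961 = 86.52

86.52 Hz


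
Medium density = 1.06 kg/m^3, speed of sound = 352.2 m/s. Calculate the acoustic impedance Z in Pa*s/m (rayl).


Given values:
  rho = 1.06 kg/m^3
  c = 352.2 m/s
Formula: Z = rho * c
Z = 1.06 * 352.2
Z = 373.33

373.33 rayl


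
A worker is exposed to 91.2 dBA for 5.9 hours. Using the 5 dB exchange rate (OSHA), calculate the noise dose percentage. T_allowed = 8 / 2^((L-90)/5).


Given values:
  L = 91.2 dBA, T = 5.9 hours
Formula: T_allowed = 8 / 2^((L - 90) / 5)
Compute exponent: (91.2 - 90) / 5 = 0.24
Compute 2^(0.24) = 1.180993
T_allowed = 8 / 1.180993 = 6.773961 hours
Dose = (T / T_allowed) * 100
Dose = (5.9 / 6.773961) * 100 = 87.1

87.1 %


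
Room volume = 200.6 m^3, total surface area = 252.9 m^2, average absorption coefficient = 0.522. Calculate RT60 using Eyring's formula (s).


Given values:
  V = 200.6 m^3, S = 252.9 m^2, alpha = 0.522
Formula: RT60 = 0.161 * V / (-S * ln(1 - alpha))
Compute ln(1 - 0.522) = ln(0.478) = -0.738145
Denominator: -252.9 * -0.738145 = 186.6769
Numerator: 0.161 * 200.6 = 32.2966
RT60 = 32.2966 / 186.6769 = 0.173

0.173 s


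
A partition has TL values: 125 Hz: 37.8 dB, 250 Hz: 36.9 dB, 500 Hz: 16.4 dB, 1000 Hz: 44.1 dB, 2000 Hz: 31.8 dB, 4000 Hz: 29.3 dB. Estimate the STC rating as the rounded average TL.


Given TL values at each frequency:
  125 Hz: 37.8 dB
  250 Hz: 36.9 dB
  500 Hz: 16.4 dB
  1000 Hz: 44.1 dB
  2000 Hz: 31.8 dB
  4000 Hz: 29.3 dB
Formula: STC ~ round(average of TL values)
Sum = 37.8 + 36.9 + 16.4 + 44.1 + 31.8 + 29.3 = 196.3
Average = 196.3 / 6 = 32.72
Rounded: 33

33


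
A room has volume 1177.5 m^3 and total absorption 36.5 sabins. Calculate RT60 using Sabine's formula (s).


Given values:
  V = 1177.5 m^3
  A = 36.5 sabins
Formula: RT60 = 0.161 * V / A
Numerator: 0.161 * 1177.5 = 189.5775
RT60 = 189.5775 / 36.5 = 5.194

5.194 s


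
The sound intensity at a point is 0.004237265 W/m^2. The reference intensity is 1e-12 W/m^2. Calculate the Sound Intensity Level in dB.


Given values:
  I = 0.004237265 W/m^2
  I_ref = 1e-12 W/m^2
Formula: SIL = 10 * log10(I / I_ref)
Compute ratio: I / I_ref = 4237265000
Compute log10: log10(4237265000) = 9.627086
Multiply: SIL = 10 * 9.627086 = 96.27

96.27 dB


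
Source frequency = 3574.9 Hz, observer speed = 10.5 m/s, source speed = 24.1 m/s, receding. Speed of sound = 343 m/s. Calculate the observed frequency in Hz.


Given values:
  f_s = 3574.9 Hz, v_o = 10.5 m/s, v_s = 24.1 m/s
  Direction: receding
Formula: f_o = f_s * (c - v_o) / (c + v_s)
Numerator: c - v_o = 343 - 10.5 = 332.5
Denominator: c + v_s = 343 + 24.1 = 367.1
f_o = 3574.9 * 332.5 / 367.1 = 3237.96

3237.96 Hz


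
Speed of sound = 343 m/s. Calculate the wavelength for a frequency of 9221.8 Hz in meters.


Given values:
  c = 343 m/s, f = 9221.8 Hz
Formula: lambda = c / f
lambda = 343 / 9221.8
lambda = 0.0372

0.0372 m
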